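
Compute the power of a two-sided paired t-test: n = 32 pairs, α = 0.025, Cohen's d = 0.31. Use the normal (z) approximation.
Power ≈ 0.31

Power calculation (paired t-test, normal approximation):
z_β = d · √n - z_{α/2}
z_β = 0.31 · √32 - 2.241
z_β = 0.31 · 5.657 - 2.241
z_β = -0.488

Power = Φ(z_β) = Φ(-0.488) ≈ 0.313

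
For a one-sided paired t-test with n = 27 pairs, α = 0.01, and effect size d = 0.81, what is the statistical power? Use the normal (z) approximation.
Power ≈ 0.97

Power calculation (paired t-test, normal approximation):
z_β = d · √n - z_α
z_β = 0.81 · √27 - 2.326
z_β = 0.81 · 5.196 - 2.326
z_β = 1.883

Power = Φ(z_β) = Φ(1.883) ≈ 0.970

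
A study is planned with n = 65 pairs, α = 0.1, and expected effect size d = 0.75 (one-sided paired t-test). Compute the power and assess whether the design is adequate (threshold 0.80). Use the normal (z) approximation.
Power ≈ 1.00; the study is adequately powered (power ≥ 0.80)

Power calculation (paired t-test, normal approximation):
z_β = d · √n - z_α
z_β = 0.75 · √65 - 1.282
z_β = 0.75 · 8.062 - 1.282
z_β = 4.765

Power = Φ(z_β) = Φ(4.765) ≈ 1.000

Effect size d = 0.75 is medium by Cohen's convention (0.2/0.5/0.8).

Threshold: power ≥ 0.80 is conventionally adequate.
Power ≈ 1.00 → the study is adequately powered (power ≥ 0.80).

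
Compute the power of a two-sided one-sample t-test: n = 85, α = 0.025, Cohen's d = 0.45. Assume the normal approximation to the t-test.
Power ≈ 0.97

Power calculation (one-sample t-test, normal approximation):
z_β = d · √n - z_{α/2}
z_β = 0.45 · √85 - 2.241
z_β = 0.45 · 9.220 - 2.241
z_β = 1.907

Power = Φ(z_β) = Φ(1.907) ≈ 0.972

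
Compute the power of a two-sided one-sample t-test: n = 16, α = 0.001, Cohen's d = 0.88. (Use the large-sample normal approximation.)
Power ≈ 0.59

Power calculation (one-sample t-test, normal approximation):
z_β = d · √n - z_{α/2}
z_β = 0.88 · √16 - 3.291
z_β = 0.88 · 4.000 - 3.291
z_β = 0.229

Power = Φ(z_β) = Φ(0.229) ≈ 0.591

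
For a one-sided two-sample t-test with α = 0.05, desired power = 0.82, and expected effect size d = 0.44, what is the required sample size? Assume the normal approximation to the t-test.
n = 68 per group

Sample size formula (two-sample t-test, normal approximation):
n = 2 · ((z_α + z_β) / d)²

z_α = 1.645 (for α = 0.05, one-sided)
z_β = 0.915 (for power = 0.82)
d = 0.44

n = 2 · ((1.645 + 0.915) / 0.44)²
n = 2 · (5.818)²
n ≈ 67.70
Round up to the next whole number: n = 68 per group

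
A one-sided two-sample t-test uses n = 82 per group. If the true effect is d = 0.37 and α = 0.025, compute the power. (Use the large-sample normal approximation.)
Power ≈ 0.66

Power calculation (two-sample t-test, normal approximation):
z_β = d · √(n/2) - z_α
z_β = 0.37 · √(82/2) - 1.960
z_β = 0.37 · 6.403 - 1.960
z_β = 0.409

Power = Φ(z_β) = Φ(0.409) ≈ 0.659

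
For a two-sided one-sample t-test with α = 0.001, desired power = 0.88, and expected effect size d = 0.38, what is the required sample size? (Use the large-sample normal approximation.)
n = 139

Sample size formula (one-sample t-test, normal approximation):
n = ((z_{α/2} + z_β) / d)²

z_{α/2} = 3.291 (for α = 0.001, two-sided)
z_β = 1.175 (for power = 0.88)
d = 0.38

n = ((3.291 + 1.175) / 0.38)²
n = (11.753)²
n ≈ 138.13
Round up to the next whole number: n = 139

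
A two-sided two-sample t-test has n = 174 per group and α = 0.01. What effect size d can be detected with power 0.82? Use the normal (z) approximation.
d ≈ 0.37

Minimum detectable effect (two-sample t-test, normal approximation):
d = (z_{α/2} + z_β) / √(n/2)
d = (2.576 + 0.915) / √(174/2)
d = 3.491 / 9.327
d ≈ 0.37

By Cohen's convention (0.2 small / 0.5 medium / 0.8 large): small effect.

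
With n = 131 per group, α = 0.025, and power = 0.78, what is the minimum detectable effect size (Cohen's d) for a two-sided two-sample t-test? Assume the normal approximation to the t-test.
d ≈ 0.37

Minimum detectable effect (two-sample t-test, normal approximation):
d = (z_{α/2} + z_β) / √(n/2)
d = (2.241 + 0.772) / √(131/2)
d = 3.014 / 8.093
d ≈ 0.37

By Cohen's convention (0.2 small / 0.5 medium / 0.8 large): small effect.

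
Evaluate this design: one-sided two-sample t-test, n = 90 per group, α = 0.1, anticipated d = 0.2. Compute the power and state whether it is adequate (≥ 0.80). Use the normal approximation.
Power ≈ 0.52; the study is underpowered (power < 0.80)

Power calculation (two-sample t-test, normal approximation):
z_β = d · √(n/2) - z_α
z_β = 0.2 · √(90/2) - 1.282
z_β = 0.2 · 6.708 - 1.282
z_β = 0.060

Power = Φ(z_β) = Φ(0.060) ≈ 0.524

Effect size d = 0.2 is small by Cohen's convention (0.2/0.5/0.8).

Threshold: power ≥ 0.80 is conventionally adequate.
Power ≈ 0.52 → the study is underpowered (power < 0.80).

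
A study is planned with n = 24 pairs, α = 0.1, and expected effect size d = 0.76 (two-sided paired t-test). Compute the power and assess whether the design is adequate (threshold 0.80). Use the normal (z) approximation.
Power ≈ 0.98; the study is adequately powered (power ≥ 0.80)

Power calculation (paired t-test, normal approximation):
z_β = d · √n - z_{α/2}
z_β = 0.76 · √24 - 1.645
z_β = 0.76 · 4.899 - 1.645
z_β = 2.078

Power = Φ(z_β) = Φ(2.078) ≈ 0.981

Effect size d = 0.76 is medium by Cohen's convention (0.2/0.5/0.8).

Threshold: power ≥ 0.80 is conventionally adequate.
Power ≈ 0.98 → the study is adequately powered (power ≥ 0.80).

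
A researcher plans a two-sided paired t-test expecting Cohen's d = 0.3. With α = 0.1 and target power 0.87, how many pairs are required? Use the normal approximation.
n = 86 pairs

Sample size formula (paired t-test, normal approximation):
n = ((z_{α/2} + z_β) / d)²

z_{α/2} = 1.645 (for α = 0.1, two-sided)
z_β = 1.126 (for power = 0.87)
d = 0.3

n = ((1.645 + 1.126) / 0.3)²
n = (9.237)²
n ≈ 85.32
Round up to the next whole number: n = 86 pairs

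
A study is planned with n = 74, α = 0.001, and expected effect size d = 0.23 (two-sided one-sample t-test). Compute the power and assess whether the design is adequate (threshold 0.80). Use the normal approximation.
Power ≈ 0.09; the study is underpowered (power < 0.80)

Power calculation (one-sample t-test, normal approximation):
z_β = d · √n - z_{α/2}
z_β = 0.23 · √74 - 3.291
z_β = 0.23 · 8.602 - 3.291
z_β = -1.312

Power = Φ(z_β) = Φ(-1.312) ≈ 0.095

Effect size d = 0.23 is small by Cohen's convention (0.2/0.5/0.8).

Threshold: power ≥ 0.80 is conventionally adequate.
Power ≈ 0.09 → the study is underpowered (power < 0.80).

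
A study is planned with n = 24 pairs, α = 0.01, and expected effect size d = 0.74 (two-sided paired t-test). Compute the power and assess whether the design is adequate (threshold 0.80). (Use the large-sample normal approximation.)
Power ≈ 0.85; the study is adequately powered (power ≥ 0.80)

Power calculation (paired t-test, normal approximation):
z_β = d · √n - z_{α/2}
z_β = 0.74 · √24 - 2.576
z_β = 0.74 · 4.899 - 2.576
z_β = 1.049

Power = Φ(z_β) = Φ(1.049) ≈ 0.853

Effect size d = 0.74 is medium by Cohen's convention (0.2/0.5/0.8).

Threshold: power ≥ 0.80 is conventionally adequate.
Power ≈ 0.85 → the study is adequately powered (power ≥ 0.80).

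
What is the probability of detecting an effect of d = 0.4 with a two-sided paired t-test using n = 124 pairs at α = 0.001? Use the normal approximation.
Power ≈ 0.88

Power calculation (paired t-test, normal approximation):
z_β = d · √n - z_{α/2}
z_β = 0.4 · √124 - 3.291
z_β = 0.4 · 11.136 - 3.291
z_β = 1.164

Power = Φ(z_β) = Φ(1.164) ≈ 0.878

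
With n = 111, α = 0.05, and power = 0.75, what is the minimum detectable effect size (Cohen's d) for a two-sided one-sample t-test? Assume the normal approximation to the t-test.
d ≈ 0.25

Minimum detectable effect (one-sample t-test, normal approximation):
d = (z_{α/2} + z_β) / √n
d = (1.960 + 0.674) / √111
d = 2.634 / 10.536
d ≈ 0.25

By Cohen's convention (0.2 small / 0.5 medium / 0.8 large): small effect.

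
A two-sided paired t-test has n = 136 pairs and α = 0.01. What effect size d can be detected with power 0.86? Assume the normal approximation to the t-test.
d ≈ 0.31

Minimum detectable effect (paired t-test, normal approximation):
d = (z_{α/2} + z_β) / √n
d = (2.576 + 1.080) / √136
d = 3.656 / 11.662
d ≈ 0.31

By Cohen's convention (0.2 small / 0.5 medium / 0.8 large): small effect.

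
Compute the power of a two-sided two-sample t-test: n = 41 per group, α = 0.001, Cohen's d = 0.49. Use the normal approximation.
Power ≈ 0.14

Power calculation (two-sample t-test, normal approximation):
z_β = d · √(n/2) - z_{α/2}
z_β = 0.49 · √(41/2) - 3.291
z_β = 0.49 · 4.528 - 3.291
z_β = -1.072

Power = Φ(z_β) = Φ(-1.072) ≈ 0.142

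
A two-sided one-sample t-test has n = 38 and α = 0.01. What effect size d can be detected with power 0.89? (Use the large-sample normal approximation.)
d ≈ 0.62

Minimum detectable effect (one-sample t-test, normal approximation):
d = (z_{α/2} + z_β) / √n
d = (2.576 + 1.227) / √38
d = 3.802 / 6.164
d ≈ 0.62

By Cohen's convention (0.2 small / 0.5 medium / 0.8 large): medium effect.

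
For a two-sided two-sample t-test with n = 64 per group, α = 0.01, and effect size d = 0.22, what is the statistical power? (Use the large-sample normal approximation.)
Power ≈ 0.09

Power calculation (two-sample t-test, normal approximation):
z_β = d · √(n/2) - z_{α/2}
z_β = 0.22 · √(64/2) - 2.576
z_β = 0.22 · 5.657 - 2.576
z_β = -1.331

Power = Φ(z_β) = Φ(-1.331) ≈ 0.092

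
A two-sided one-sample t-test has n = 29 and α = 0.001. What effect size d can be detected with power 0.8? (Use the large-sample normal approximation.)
d ≈ 0.77

Minimum detectable effect (one-sample t-test, normal approximation):
d = (z_{α/2} + z_β) / √n
d = (3.291 + 0.842) / √29
d = 4.132 / 5.385
d ≈ 0.77

By Cohen's convention (0.2 small / 0.5 medium / 0.8 large): medium effect.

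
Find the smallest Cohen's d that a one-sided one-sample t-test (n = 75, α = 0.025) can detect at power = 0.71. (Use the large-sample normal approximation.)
d ≈ 0.29

Minimum detectable effect (one-sample t-test, normal approximation):
d = (z_α + z_β) / √n
d = (1.960 + 0.553) / √75
d = 2.513 / 8.660
d ≈ 0.29

By Cohen's convention (0.2 small / 0.5 medium / 0.8 large): small effect.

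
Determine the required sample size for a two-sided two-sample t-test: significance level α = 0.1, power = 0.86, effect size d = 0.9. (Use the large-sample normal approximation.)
n = 19 per group

Sample size formula (two-sample t-test, normal approximation):
n = 2 · ((z_{α/2} + z_β) / d)²

z_{α/2} = 1.645 (for α = 0.1, two-sided)
z_β = 1.080 (for power = 0.86)
d = 0.9

n = 2 · ((1.645 + 1.080) / 0.9)²
n = 2 · (3.028)²
n ≈ 18.34
Round up to the next whole number: n = 19 per group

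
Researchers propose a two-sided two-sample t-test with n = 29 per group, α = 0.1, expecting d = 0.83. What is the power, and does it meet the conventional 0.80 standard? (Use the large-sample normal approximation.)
Power ≈ 0.94; the study is adequately powered (power ≥ 0.80)

Power calculation (two-sample t-test, normal approximation):
z_β = d · √(n/2) - z_{α/2}
z_β = 0.83 · √(29/2) - 1.645
z_β = 0.83 · 3.808 - 1.645
z_β = 1.516

Power = Φ(z_β) = Φ(1.516) ≈ 0.935

Effect size d = 0.83 is large by Cohen's convention (0.2/0.5/0.8).

Threshold: power ≥ 0.80 is conventionally adequate.
Power ≈ 0.94 → the study is adequately powered (power ≥ 0.80).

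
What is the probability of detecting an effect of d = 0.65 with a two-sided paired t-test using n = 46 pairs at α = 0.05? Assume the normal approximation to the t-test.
Power ≈ 0.99

Power calculation (paired t-test, normal approximation):
z_β = d · √n - z_{α/2}
z_β = 0.65 · √46 - 1.960
z_β = 0.65 · 6.782 - 1.960
z_β = 2.449

Power = Φ(z_β) = Φ(2.449) ≈ 0.993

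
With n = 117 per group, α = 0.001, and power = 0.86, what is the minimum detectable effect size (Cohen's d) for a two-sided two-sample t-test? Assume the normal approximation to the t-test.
d ≈ 0.57

Minimum detectable effect (two-sample t-test, normal approximation):
d = (z_{α/2} + z_β) / √(n/2)
d = (3.291 + 1.080) / √(117/2)
d = 4.371 / 7.649
d ≈ 0.57

By Cohen's convention (0.2 small / 0.5 medium / 0.8 large): medium effect.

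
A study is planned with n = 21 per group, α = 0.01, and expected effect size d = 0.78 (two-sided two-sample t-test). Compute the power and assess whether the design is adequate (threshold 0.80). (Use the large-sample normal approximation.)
Power ≈ 0.48; the study is underpowered (power < 0.80)

Power calculation (two-sample t-test, normal approximation):
z_β = d · √(n/2) - z_{α/2}
z_β = 0.78 · √(21/2) - 2.576
z_β = 0.78 · 3.240 - 2.576
z_β = -0.048

Power = Φ(z_β) = Φ(-0.048) ≈ 0.481

Effect size d = 0.78 is medium by Cohen's convention (0.2/0.5/0.8).

Threshold: power ≥ 0.80 is conventionally adequate.
Power ≈ 0.48 → the study is underpowered (power < 0.80).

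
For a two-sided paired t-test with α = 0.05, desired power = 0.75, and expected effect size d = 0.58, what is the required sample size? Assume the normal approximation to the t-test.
n = 21 pairs

Sample size formula (paired t-test, normal approximation):
n = ((z_{α/2} + z_β) / d)²

z_{α/2} = 1.960 (for α = 0.05, two-sided)
z_β = 0.674 (for power = 0.75)
d = 0.58

n = ((1.960 + 0.674) / 0.58)²
n = (4.541)²
n ≈ 20.62
Round up to the next whole number: n = 21 pairs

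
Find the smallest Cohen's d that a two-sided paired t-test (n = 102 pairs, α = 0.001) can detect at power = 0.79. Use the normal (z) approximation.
d ≈ 0.41

Minimum detectable effect (paired t-test, normal approximation):
d = (z_{α/2} + z_β) / √n
d = (3.291 + 0.806) / √102
d = 4.097 / 10.100
d ≈ 0.41

By Cohen's convention (0.2 small / 0.5 medium / 0.8 large): small effect.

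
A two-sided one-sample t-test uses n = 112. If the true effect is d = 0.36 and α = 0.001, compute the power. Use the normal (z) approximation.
Power ≈ 0.70

Power calculation (one-sample t-test, normal approximation):
z_β = d · √n - z_{α/2}
z_β = 0.36 · √112 - 3.291
z_β = 0.36 · 10.583 - 3.291
z_β = 0.519

Power = Φ(z_β) = Φ(0.519) ≈ 0.698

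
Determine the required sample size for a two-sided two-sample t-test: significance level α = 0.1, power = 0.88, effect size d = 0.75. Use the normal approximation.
n = 29 per group

Sample size formula (two-sample t-test, normal approximation):
n = 2 · ((z_{α/2} + z_β) / d)²

z_{α/2} = 1.645 (for α = 0.1, two-sided)
z_β = 1.175 (for power = 0.88)
d = 0.75

n = 2 · ((1.645 + 1.175) / 0.75)²
n = 2 · (3.760)²
n ≈ 28.28
Round up to the next whole number: n = 29 per group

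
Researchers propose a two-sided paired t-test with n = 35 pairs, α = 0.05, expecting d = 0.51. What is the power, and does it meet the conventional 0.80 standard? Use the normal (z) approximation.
Power ≈ 0.85; the study is adequately powered (power ≥ 0.80)

Power calculation (paired t-test, normal approximation):
z_β = d · √n - z_{α/2}
z_β = 0.51 · √35 - 1.960
z_β = 0.51 · 5.916 - 1.960
z_β = 1.057

Power = Φ(z_β) = Φ(1.057) ≈ 0.855

Effect size d = 0.51 is medium by Cohen's convention (0.2/0.5/0.8).

Threshold: power ≥ 0.80 is conventionally adequate.
Power ≈ 0.85 → the study is adequately powered (power ≥ 0.80).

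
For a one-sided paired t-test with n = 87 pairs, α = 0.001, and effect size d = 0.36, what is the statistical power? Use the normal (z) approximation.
Power ≈ 0.61

Power calculation (paired t-test, normal approximation):
z_β = d · √n - z_α
z_β = 0.36 · √87 - 3.090
z_β = 0.36 · 9.327 - 3.090
z_β = 0.268

Power = Φ(z_β) = Φ(0.268) ≈ 0.606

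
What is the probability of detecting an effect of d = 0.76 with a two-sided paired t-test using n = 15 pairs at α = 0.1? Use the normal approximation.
Power ≈ 0.90

Power calculation (paired t-test, normal approximation):
z_β = d · √n - z_{α/2}
z_β = 0.76 · √15 - 1.645
z_β = 0.76 · 3.873 - 1.645
z_β = 1.299

Power = Φ(z_β) = Φ(1.299) ≈ 0.903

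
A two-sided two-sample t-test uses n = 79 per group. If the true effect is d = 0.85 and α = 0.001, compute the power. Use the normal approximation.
Power ≈ 0.98

Power calculation (two-sample t-test, normal approximation):
z_β = d · √(n/2) - z_{α/2}
z_β = 0.85 · √(79/2) - 3.291
z_β = 0.85 · 6.285 - 3.291
z_β = 2.052

Power = Φ(z_β) = Φ(2.052) ≈ 0.980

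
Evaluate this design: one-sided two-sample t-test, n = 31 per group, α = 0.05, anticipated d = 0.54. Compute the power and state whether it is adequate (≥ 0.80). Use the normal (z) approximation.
Power ≈ 0.68; the study is underpowered (power < 0.80)

Power calculation (two-sample t-test, normal approximation):
z_β = d · √(n/2) - z_α
z_β = 0.54 · √(31/2) - 1.645
z_β = 0.54 · 3.937 - 1.645
z_β = 0.481

Power = Φ(z_β) = Φ(0.481) ≈ 0.685

Effect size d = 0.54 is medium by Cohen's convention (0.2/0.5/0.8).

Threshold: power ≥ 0.80 is conventionally adequate.
Power ≈ 0.68 → the study is underpowered (power < 0.80).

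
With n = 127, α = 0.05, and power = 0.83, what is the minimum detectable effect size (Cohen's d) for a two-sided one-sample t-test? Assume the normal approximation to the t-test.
d ≈ 0.26

Minimum detectable effect (one-sample t-test, normal approximation):
d = (z_{α/2} + z_β) / √n
d = (1.960 + 0.954) / √127
d = 2.914 / 11.269
d ≈ 0.26

By Cohen's convention (0.2 small / 0.5 medium / 0.8 large): small effect.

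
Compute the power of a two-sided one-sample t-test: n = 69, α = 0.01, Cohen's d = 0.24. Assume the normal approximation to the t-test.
Power ≈ 0.28

Power calculation (one-sample t-test, normal approximation):
z_β = d · √n - z_{α/2}
z_β = 0.24 · √69 - 2.576
z_β = 0.24 · 8.307 - 2.576
z_β = -0.582

Power = Φ(z_β) = Φ(-0.582) ≈ 0.280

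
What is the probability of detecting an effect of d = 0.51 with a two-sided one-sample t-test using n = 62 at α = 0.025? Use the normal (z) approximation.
Power ≈ 0.96

Power calculation (one-sample t-test, normal approximation):
z_β = d · √n - z_{α/2}
z_β = 0.51 · √62 - 2.241
z_β = 0.51 · 7.874 - 2.241
z_β = 1.774

Power = Φ(z_β) = Φ(1.774) ≈ 0.962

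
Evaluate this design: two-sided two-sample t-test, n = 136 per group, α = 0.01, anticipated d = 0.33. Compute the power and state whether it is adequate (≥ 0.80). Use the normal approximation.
Power ≈ 0.56; the study is underpowered (power < 0.80)

Power calculation (two-sample t-test, normal approximation):
z_β = d · √(n/2) - z_{α/2}
z_β = 0.33 · √(136/2) - 2.576
z_β = 0.33 · 8.246 - 2.576
z_β = 0.145

Power = Φ(z_β) = Φ(0.145) ≈ 0.558

Effect size d = 0.33 is small by Cohen's convention (0.2/0.5/0.8).

Threshold: power ≥ 0.80 is conventionally adequate.
Power ≈ 0.56 → the study is underpowered (power < 0.80).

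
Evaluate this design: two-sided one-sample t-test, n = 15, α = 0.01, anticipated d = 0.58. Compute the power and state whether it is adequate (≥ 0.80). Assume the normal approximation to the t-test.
Power ≈ 0.37; the study is underpowered (power < 0.80)

Power calculation (one-sample t-test, normal approximation):
z_β = d · √n - z_{α/2}
z_β = 0.58 · √15 - 2.576
z_β = 0.58 · 3.873 - 2.576
z_β = -0.329

Power = Φ(z_β) = Φ(-0.329) ≈ 0.371

Effect size d = 0.58 is medium by Cohen's convention (0.2/0.5/0.8).

Threshold: power ≥ 0.80 is conventionally adequate.
Power ≈ 0.37 → the study is underpowered (power < 0.80).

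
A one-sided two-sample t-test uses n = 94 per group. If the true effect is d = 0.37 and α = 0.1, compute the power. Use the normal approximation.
Power ≈ 0.90

Power calculation (two-sample t-test, normal approximation):
z_β = d · √(n/2) - z_α
z_β = 0.37 · √(94/2) - 1.282
z_β = 0.37 · 6.856 - 1.282
z_β = 1.255

Power = Φ(z_β) = Φ(1.255) ≈ 0.895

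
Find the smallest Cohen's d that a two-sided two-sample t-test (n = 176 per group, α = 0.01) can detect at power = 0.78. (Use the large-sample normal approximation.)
d ≈ 0.36

Minimum detectable effect (two-sample t-test, normal approximation):
d = (z_{α/2} + z_β) / √(n/2)
d = (2.576 + 0.772) / √(176/2)
d = 3.348 / 9.381
d ≈ 0.36

By Cohen's convention (0.2 small / 0.5 medium / 0.8 large): small effect.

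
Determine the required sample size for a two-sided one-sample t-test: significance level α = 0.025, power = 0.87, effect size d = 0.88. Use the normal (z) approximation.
n = 15

Sample size formula (one-sample t-test, normal approximation):
n = ((z_{α/2} + z_β) / d)²

z_{α/2} = 2.241 (for α = 0.025, two-sided)
z_β = 1.126 (for power = 0.87)
d = 0.88

n = ((2.241 + 1.126) / 0.88)²
n = (3.826)²
n ≈ 14.64
Round up to the next whole number: n = 15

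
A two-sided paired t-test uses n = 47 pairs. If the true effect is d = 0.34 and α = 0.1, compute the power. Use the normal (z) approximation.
Power ≈ 0.75

Power calculation (paired t-test, normal approximation):
z_β = d · √n - z_{α/2}
z_β = 0.34 · √47 - 1.645
z_β = 0.34 · 6.856 - 1.645
z_β = 0.686

Power = Φ(z_β) = Φ(0.686) ≈ 0.754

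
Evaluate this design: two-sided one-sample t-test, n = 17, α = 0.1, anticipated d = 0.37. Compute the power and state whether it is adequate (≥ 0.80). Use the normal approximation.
Power ≈ 0.45; the study is underpowered (power < 0.80)

Power calculation (one-sample t-test, normal approximation):
z_β = d · √n - z_{α/2}
z_β = 0.37 · √17 - 1.645
z_β = 0.37 · 4.123 - 1.645
z_β = -0.119

Power = Φ(z_β) = Φ(-0.119) ≈ 0.453

Effect size d = 0.37 is small by Cohen's convention (0.2/0.5/0.8).

Threshold: power ≥ 0.80 is conventionally adequate.
Power ≈ 0.45 → the study is underpowered (power < 0.80).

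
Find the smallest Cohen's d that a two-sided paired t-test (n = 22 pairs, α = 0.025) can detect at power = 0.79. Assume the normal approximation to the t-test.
d ≈ 0.65

Minimum detectable effect (paired t-test, normal approximation):
d = (z_{α/2} + z_β) / √n
d = (2.241 + 0.806) / √22
d = 3.048 / 4.690
d ≈ 0.65

By Cohen's convention (0.2 small / 0.5 medium / 0.8 large): medium effect.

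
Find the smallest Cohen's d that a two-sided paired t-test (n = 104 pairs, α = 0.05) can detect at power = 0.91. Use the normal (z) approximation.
d ≈ 0.32

Minimum detectable effect (paired t-test, normal approximation):
d = (z_{α/2} + z_β) / √n
d = (1.960 + 1.341) / √104
d = 3.301 / 10.198
d ≈ 0.32

By Cohen's convention (0.2 small / 0.5 medium / 0.8 large): small effect.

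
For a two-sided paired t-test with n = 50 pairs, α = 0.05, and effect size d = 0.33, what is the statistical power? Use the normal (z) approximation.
Power ≈ 0.65

Power calculation (paired t-test, normal approximation):
z_β = d · √n - z_{α/2}
z_β = 0.33 · √50 - 1.960
z_β = 0.33 · 7.071 - 1.960
z_β = 0.373

Power = Φ(z_β) = Φ(0.373) ≈ 0.646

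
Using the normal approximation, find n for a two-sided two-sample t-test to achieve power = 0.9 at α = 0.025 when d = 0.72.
n = 48 per group

Sample size formula (two-sample t-test, normal approximation):
n = 2 · ((z_{α/2} + z_β) / d)²

z_{α/2} = 2.241 (for α = 0.025, two-sided)
z_β = 1.282 (for power = 0.9)
d = 0.72

n = 2 · ((2.241 + 1.282) / 0.72)²
n = 2 · (4.893)²
n ≈ 47.88
Round up to the next whole number: n = 48 per group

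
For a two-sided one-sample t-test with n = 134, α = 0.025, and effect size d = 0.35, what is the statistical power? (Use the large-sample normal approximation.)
Power ≈ 0.96

Power calculation (one-sample t-test, normal approximation):
z_β = d · √n - z_{α/2}
z_β = 0.35 · √134 - 2.241
z_β = 0.35 · 11.576 - 2.241
z_β = 1.810

Power = Φ(z_β) = Φ(1.810) ≈ 0.965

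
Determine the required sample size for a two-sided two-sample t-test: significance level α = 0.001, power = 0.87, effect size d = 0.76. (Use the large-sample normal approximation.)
n = 68 per group

Sample size formula (two-sample t-test, normal approximation):
n = 2 · ((z_{α/2} + z_β) / d)²

z_{α/2} = 3.291 (for α = 0.001, two-sided)
z_β = 1.126 (for power = 0.87)
d = 0.76

n = 2 · ((3.291 + 1.126) / 0.76)²
n = 2 · (5.812)²
n ≈ 67.56
Round up to the next whole number: n = 68 per group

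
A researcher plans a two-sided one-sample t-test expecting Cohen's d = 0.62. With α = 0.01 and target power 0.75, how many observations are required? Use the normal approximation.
n = 28

Sample size formula (one-sample t-test, normal approximation):
n = ((z_{α/2} + z_β) / d)²

z_{α/2} = 2.576 (for α = 0.01, two-sided)
z_β = 0.674 (for power = 0.75)
d = 0.62

n = ((2.576 + 0.674) / 0.62)²
n = (5.242)²
n ≈ 27.48
Round up to the next whole number: n = 28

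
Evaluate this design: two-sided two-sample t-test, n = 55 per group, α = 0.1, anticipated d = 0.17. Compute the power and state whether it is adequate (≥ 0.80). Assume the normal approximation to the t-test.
Power ≈ 0.23; the study is underpowered (power < 0.80)

Power calculation (two-sample t-test, normal approximation):
z_β = d · √(n/2) - z_{α/2}
z_β = 0.17 · √(55/2) - 1.645
z_β = 0.17 · 5.244 - 1.645
z_β = -0.753

Power = Φ(z_β) = Φ(-0.753) ≈ 0.226

Effect size d = 0.17 is very small by Cohen's convention (0.2/0.5/0.8).

Threshold: power ≥ 0.80 is conventionally adequate.
Power ≈ 0.23 → the study is underpowered (power < 0.80).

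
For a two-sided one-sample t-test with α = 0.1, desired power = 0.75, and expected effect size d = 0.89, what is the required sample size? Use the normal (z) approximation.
n = 7

Sample size formula (one-sample t-test, normal approximation):
n = ((z_{α/2} + z_β) / d)²

z_{α/2} = 1.645 (for α = 0.1, two-sided)
z_β = 0.674 (for power = 0.75)
d = 0.89

n = ((1.645 + 0.674) / 0.89)²
n = (2.606)²
n ≈ 6.79
Round up to the next whole number: n = 7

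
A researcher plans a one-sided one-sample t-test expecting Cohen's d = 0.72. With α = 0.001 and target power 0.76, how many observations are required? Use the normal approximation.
n = 28

Sample size formula (one-sample t-test, normal approximation):
n = ((z_α + z_β) / d)²

z_α = 3.090 (for α = 0.001, one-sided)
z_β = 0.706 (for power = 0.76)
d = 0.72

n = ((3.090 + 0.706) / 0.72)²
n = (5.272)²
n ≈ 27.79
Round up to the next whole number: n = 28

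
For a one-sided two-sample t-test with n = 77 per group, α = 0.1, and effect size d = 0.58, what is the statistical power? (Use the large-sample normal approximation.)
Power ≈ 0.99

Power calculation (two-sample t-test, normal approximation):
z_β = d · √(n/2) - z_α
z_β = 0.58 · √(77/2) - 1.282
z_β = 0.58 · 6.205 - 1.282
z_β = 2.317

Power = Φ(z_β) = Φ(2.317) ≈ 0.990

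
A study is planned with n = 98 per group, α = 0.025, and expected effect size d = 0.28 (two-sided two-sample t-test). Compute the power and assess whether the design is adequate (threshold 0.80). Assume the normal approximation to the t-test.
Power ≈ 0.39; the study is underpowered (power < 0.80)

Power calculation (two-sample t-test, normal approximation):
z_β = d · √(n/2) - z_{α/2}
z_β = 0.28 · √(98/2) - 2.241
z_β = 0.28 · 7.000 - 2.241
z_β = -0.281

Power = Φ(z_β) = Φ(-0.281) ≈ 0.389

Effect size d = 0.28 is small by Cohen's convention (0.2/0.5/0.8).

Threshold: power ≥ 0.80 is conventionally adequate.
Power ≈ 0.39 → the study is underpowered (power < 0.80).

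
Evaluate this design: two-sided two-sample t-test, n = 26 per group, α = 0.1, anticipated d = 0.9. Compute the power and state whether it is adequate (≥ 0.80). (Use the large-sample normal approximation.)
Power ≈ 0.95; the study is adequately powered (power ≥ 0.80)

Power calculation (two-sample t-test, normal approximation):
z_β = d · √(n/2) - z_{α/2}
z_β = 0.9 · √(26/2) - 1.645
z_β = 0.9 · 3.606 - 1.645
z_β = 1.600

Power = Φ(z_β) = Φ(1.600) ≈ 0.945

Effect size d = 0.9 is large by Cohen's convention (0.2/0.5/0.8).

Threshold: power ≥ 0.80 is conventionally adequate.
Power ≈ 0.95 → the study is adequately powered (power ≥ 0.80).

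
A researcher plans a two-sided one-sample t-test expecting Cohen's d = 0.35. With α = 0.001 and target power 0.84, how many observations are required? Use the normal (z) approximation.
n = 150

Sample size formula (one-sample t-test, normal approximation):
n = ((z_{α/2} + z_β) / d)²

z_{α/2} = 3.291 (for α = 0.001, two-sided)
z_β = 0.994 (for power = 0.84)
d = 0.35

n = ((3.291 + 0.994) / 0.35)²
n = (12.243)²
n ≈ 149.89
Round up to the next whole number: n = 150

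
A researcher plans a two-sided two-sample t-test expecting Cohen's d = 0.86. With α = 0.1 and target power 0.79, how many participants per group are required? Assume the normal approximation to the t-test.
n = 17 per group

Sample size formula (two-sample t-test, normal approximation):
n = 2 · ((z_{α/2} + z_β) / d)²

z_{α/2} = 1.645 (for α = 0.1, two-sided)
z_β = 0.806 (for power = 0.79)
d = 0.86

n = 2 · ((1.645 + 0.806) / 0.86)²
n = 2 · (2.850)²
n ≈ 16.25
Round up to the next whole number: n = 17 per group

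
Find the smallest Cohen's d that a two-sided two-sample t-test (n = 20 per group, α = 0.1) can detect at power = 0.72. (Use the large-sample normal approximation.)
d ≈ 0.70

Minimum detectable effect (two-sample t-test, normal approximation):
d = (z_{α/2} + z_β) / √(n/2)
d = (1.645 + 0.583) / √(20/2)
d = 2.228 / 3.162
d ≈ 0.70

By Cohen's convention (0.2 small / 0.5 medium / 0.8 large): medium effect.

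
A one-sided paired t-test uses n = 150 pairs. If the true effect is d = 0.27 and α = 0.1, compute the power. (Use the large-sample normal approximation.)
Power ≈ 0.98

Power calculation (paired t-test, normal approximation):
z_β = d · √n - z_α
z_β = 0.27 · √150 - 1.282
z_β = 0.27 · 12.247 - 1.282
z_β = 2.025

Power = Φ(z_β) = Φ(2.025) ≈ 0.979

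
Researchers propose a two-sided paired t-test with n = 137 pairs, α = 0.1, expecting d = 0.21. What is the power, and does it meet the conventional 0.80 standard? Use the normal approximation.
Power ≈ 0.79; the study is underpowered (power < 0.80)

Power calculation (paired t-test, normal approximation):
z_β = d · √n - z_{α/2}
z_β = 0.21 · √137 - 1.645
z_β = 0.21 · 11.705 - 1.645
z_β = 0.813

Power = Φ(z_β) = Φ(0.813) ≈ 0.792

Effect size d = 0.21 is small by Cohen's convention (0.2/0.5/0.8).

Threshold: power ≥ 0.80 is conventionally adequate.
Power ≈ 0.79 → the study is underpowered (power < 0.80).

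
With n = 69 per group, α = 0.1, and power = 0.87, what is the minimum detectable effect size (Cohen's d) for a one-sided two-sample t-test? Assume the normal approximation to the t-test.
d ≈ 0.41

Minimum detectable effect (two-sample t-test, normal approximation):
d = (z_α + z_β) / √(n/2)
d = (1.282 + 1.126) / √(69/2)
d = 2.408 / 5.874
d ≈ 0.41

By Cohen's convention (0.2 small / 0.5 medium / 0.8 large): small effect.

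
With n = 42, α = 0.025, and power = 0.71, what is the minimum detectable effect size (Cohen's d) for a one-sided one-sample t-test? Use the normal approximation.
d ≈ 0.39

Minimum detectable effect (one-sample t-test, normal approximation):
d = (z_α + z_β) / √n
d = (1.960 + 0.553) / √42
d = 2.513 / 6.481
d ≈ 0.39

By Cohen's convention (0.2 small / 0.5 medium / 0.8 large): small effect.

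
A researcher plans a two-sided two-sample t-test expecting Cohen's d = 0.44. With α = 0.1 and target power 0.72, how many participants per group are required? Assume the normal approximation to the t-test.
n = 52 per group

Sample size formula (two-sample t-test, normal approximation):
n = 2 · ((z_{α/2} + z_β) / d)²

z_{α/2} = 1.645 (for α = 0.1, two-sided)
z_β = 0.583 (for power = 0.72)
d = 0.44

n = 2 · ((1.645 + 0.583) / 0.44)²
n = 2 · (5.064)²
n ≈ 51.29
Round up to the next whole number: n = 52 per group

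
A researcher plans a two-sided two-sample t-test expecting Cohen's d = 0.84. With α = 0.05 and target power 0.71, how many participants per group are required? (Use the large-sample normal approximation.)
n = 18 per group

Sample size formula (two-sample t-test, normal approximation):
n = 2 · ((z_{α/2} + z_β) / d)²

z_{α/2} = 1.960 (for α = 0.05, two-sided)
z_β = 0.553 (for power = 0.71)
d = 0.84

n = 2 · ((1.960 + 0.553) / 0.84)²
n = 2 · (2.992)²
n ≈ 17.90
Round up to the next whole number: n = 18 per group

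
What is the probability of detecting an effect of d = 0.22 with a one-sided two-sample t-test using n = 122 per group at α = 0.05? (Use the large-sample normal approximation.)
Power ≈ 0.53

Power calculation (two-sample t-test, normal approximation):
z_β = d · √(n/2) - z_α
z_β = 0.22 · √(122/2) - 1.645
z_β = 0.22 · 7.810 - 1.645
z_β = 0.073

Power = Φ(z_β) = Φ(0.073) ≈ 0.529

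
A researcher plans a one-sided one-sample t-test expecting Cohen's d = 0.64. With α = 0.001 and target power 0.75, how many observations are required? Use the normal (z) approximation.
n = 35

Sample size formula (one-sample t-test, normal approximation):
n = ((z_α + z_β) / d)²

z_α = 3.090 (for α = 0.001, one-sided)
z_β = 0.674 (for power = 0.75)
d = 0.64

n = ((3.090 + 0.674) / 0.64)²
n = (5.881)²
n ≈ 34.59
Round up to the next whole number: n = 35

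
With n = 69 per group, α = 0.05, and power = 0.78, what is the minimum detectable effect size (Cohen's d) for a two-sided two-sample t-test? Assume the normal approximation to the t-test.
d ≈ 0.47

Minimum detectable effect (two-sample t-test, normal approximation):
d = (z_{α/2} + z_β) / √(n/2)
d = (1.960 + 0.772) / √(69/2)
d = 2.732 / 5.874
d ≈ 0.47

By Cohen's convention (0.2 small / 0.5 medium / 0.8 large): small effect.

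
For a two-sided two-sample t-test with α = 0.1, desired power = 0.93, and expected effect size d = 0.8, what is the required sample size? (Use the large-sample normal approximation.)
n = 31 per group

Sample size formula (two-sample t-test, normal approximation):
n = 2 · ((z_{α/2} + z_β) / d)²

z_{α/2} = 1.645 (for α = 0.1, two-sided)
z_β = 1.476 (for power = 0.93)
d = 0.8

n = 2 · ((1.645 + 1.476) / 0.8)²
n = 2 · (3.901)²
n ≈ 30.44
Round up to the next whole number: n = 31 per group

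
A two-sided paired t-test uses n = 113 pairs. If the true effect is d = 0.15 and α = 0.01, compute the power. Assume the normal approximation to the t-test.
Power ≈ 0.16

Power calculation (paired t-test, normal approximation):
z_β = d · √n - z_{α/2}
z_β = 0.15 · √113 - 2.576
z_β = 0.15 · 10.630 - 2.576
z_β = -0.981

Power = Φ(z_β) = Φ(-0.981) ≈ 0.163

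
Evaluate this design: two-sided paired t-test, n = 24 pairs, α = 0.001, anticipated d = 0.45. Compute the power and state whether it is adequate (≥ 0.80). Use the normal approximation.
Power ≈ 0.14; the study is underpowered (power < 0.80)

Power calculation (paired t-test, normal approximation):
z_β = d · √n - z_{α/2}
z_β = 0.45 · √24 - 3.291
z_β = 0.45 · 4.899 - 3.291
z_β = -1.086

Power = Φ(z_β) = Φ(-1.086) ≈ 0.139

Effect size d = 0.45 is small by Cohen's convention (0.2/0.5/0.8).

Threshold: power ≥ 0.80 is conventionally adequate.
Power ≈ 0.14 → the study is underpowered (power < 0.80).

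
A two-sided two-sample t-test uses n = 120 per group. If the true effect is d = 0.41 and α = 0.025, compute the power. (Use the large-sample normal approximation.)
Power ≈ 0.82

Power calculation (two-sample t-test, normal approximation):
z_β = d · √(n/2) - z_{α/2}
z_β = 0.41 · √(120/2) - 2.241
z_β = 0.41 · 7.746 - 2.241
z_β = 0.934

Power = Φ(z_β) = Φ(0.934) ≈ 0.825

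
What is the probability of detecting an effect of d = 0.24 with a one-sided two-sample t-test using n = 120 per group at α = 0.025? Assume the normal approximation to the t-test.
Power ≈ 0.46

Power calculation (two-sample t-test, normal approximation):
z_β = d · √(n/2) - z_α
z_β = 0.24 · √(120/2) - 1.960
z_β = 0.24 · 7.746 - 1.960
z_β = -0.101

Power = Φ(z_β) = Φ(-0.101) ≈ 0.460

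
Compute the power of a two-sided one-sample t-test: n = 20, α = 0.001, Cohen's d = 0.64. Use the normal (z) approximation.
Power ≈ 0.33

Power calculation (one-sample t-test, normal approximation):
z_β = d · √n - z_{α/2}
z_β = 0.64 · √20 - 3.291
z_β = 0.64 · 4.472 - 3.291
z_β = -0.428

Power = Φ(z_β) = Φ(-0.428) ≈ 0.334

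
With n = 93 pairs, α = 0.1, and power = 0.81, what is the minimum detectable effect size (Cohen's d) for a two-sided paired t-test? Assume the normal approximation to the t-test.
d ≈ 0.26

Minimum detectable effect (paired t-test, normal approximation):
d = (z_{α/2} + z_β) / √n
d = (1.645 + 0.878) / √93
d = 2.523 / 9.644
d ≈ 0.26

By Cohen's convention (0.2 small / 0.5 medium / 0.8 large): small effect.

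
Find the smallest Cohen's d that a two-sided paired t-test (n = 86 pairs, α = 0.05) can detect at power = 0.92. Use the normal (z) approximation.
d ≈ 0.36

Minimum detectable effect (paired t-test, normal approximation):
d = (z_{α/2} + z_β) / √n
d = (1.960 + 1.405) / √86
d = 3.365 / 9.274
d ≈ 0.36

By Cohen's convention (0.2 small / 0.5 medium / 0.8 large): small effect.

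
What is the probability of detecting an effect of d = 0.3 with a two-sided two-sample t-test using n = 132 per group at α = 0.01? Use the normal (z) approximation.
Power ≈ 0.44

Power calculation (two-sample t-test, normal approximation):
z_β = d · √(n/2) - z_{α/2}
z_β = 0.3 · √(132/2) - 2.576
z_β = 0.3 · 8.124 - 2.576
z_β = -0.139

Power = Φ(z_β) = Φ(-0.139) ≈ 0.445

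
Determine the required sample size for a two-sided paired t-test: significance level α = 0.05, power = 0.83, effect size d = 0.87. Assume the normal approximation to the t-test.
n = 12 pairs

Sample size formula (paired t-test, normal approximation):
n = ((z_{α/2} + z_β) / d)²

z_{α/2} = 1.960 (for α = 0.05, two-sided)
z_β = 0.954 (for power = 0.83)
d = 0.87

n = ((1.960 + 0.954) / 0.87)²
n = (3.349)²
n ≈ 11.22
Round up to the next whole number: n = 12 pairs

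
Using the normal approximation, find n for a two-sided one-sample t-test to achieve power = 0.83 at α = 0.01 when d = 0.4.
n = 78

Sample size formula (one-sample t-test, normal approximation):
n = ((z_{α/2} + z_β) / d)²

z_{α/2} = 2.576 (for α = 0.01, two-sided)
z_β = 0.954 (for power = 0.83)
d = 0.4

n = ((2.576 + 0.954) / 0.4)²
n = (8.825)²
n ≈ 77.88
Round up to the next whole number: n = 78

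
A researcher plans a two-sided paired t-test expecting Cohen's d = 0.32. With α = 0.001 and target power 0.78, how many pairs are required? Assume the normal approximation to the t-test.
n = 162 pairs

Sample size formula (paired t-test, normal approximation):
n = ((z_{α/2} + z_β) / d)²

z_{α/2} = 3.291 (for α = 0.001, two-sided)
z_β = 0.772 (for power = 0.78)
d = 0.32

n = ((3.291 + 0.772) / 0.32)²
n = (12.697)²
n ≈ 161.21
Round up to the next whole number: n = 162 pairs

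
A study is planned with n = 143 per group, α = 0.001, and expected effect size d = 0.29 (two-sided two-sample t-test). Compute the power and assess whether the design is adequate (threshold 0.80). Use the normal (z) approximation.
Power ≈ 0.20; the study is underpowered (power < 0.80)

Power calculation (two-sample t-test, normal approximation):
z_β = d · √(n/2) - z_{α/2}
z_β = 0.29 · √(143/2) - 3.291
z_β = 0.29 · 8.456 - 3.291
z_β = -0.838

Power = Φ(z_β) = Φ(-0.838) ≈ 0.201

Effect size d = 0.29 is small by Cohen's convention (0.2/0.5/0.8).

Threshold: power ≥ 0.80 is conventionally adequate.
Power ≈ 0.20 → the study is underpowered (power < 0.80).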